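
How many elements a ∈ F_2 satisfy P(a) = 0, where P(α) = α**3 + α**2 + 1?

0

Evaluate at each of the 2 elements of F_2:
P(0) = 1; P(1) = 1.
No element is a root.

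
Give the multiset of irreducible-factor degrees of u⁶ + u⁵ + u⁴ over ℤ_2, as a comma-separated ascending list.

Write f(u) = u⁶ + u⁵ + u⁴.
Roots in ℤ_2: f(0) = 0 → root; f(1) = 1.
Linear factors from roots: (u).
Complete factorization: f(u) = (u)^4·(u² + u + 1).
Factor degrees with multiplicity: 1 + 1 + 1 + 1 + 2 = 6.

1, 1, 1, 1, 2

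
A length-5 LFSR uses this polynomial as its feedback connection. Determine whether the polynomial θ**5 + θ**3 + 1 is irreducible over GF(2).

Write f(θ) = θ**5 + θ**3 + 1.
Check for roots in GF(2): f(0) = 1; f(1) = 1.
No roots, so no linear factors.
Monic irreducibles of degree 2 over GF(2): θ**2 + θ + 1.
None of them divide f (all give nonzero remainder).
No irreducible factor of degree ≤ 2 exists, so f is irreducible over GF(2).

Yes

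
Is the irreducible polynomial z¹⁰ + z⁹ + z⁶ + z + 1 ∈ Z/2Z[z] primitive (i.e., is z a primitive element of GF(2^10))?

Yes

Write f(z) = z¹⁰ + z⁹ + z⁶ + z + 1.
|GF(2^10)^×| = 2^10 − 1 = 1023. Prime factorization: 1023 = 3·11·31.
f is primitive ⇔ z has order 1023 in GF(2)[z]/(f), i.e. z^(1023/q) ≠ 1 for each prime q | 1023.
z^(341) mod f = z⁹ + z⁶ + z⁵ + z⁴ + z.
z^(93) mod f = z⁹ + z⁶ + z⁵ + z⁴ + z³.
z^(33) mod f = z⁹ + z⁸ + z⁴ + 1.
None equal 1, so z has full order 1023; f is primitive.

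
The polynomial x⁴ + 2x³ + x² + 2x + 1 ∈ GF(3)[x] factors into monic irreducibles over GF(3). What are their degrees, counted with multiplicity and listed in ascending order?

Write f(x) = x⁴ + 2x³ + x² + 2x + 1.
Roots in GF(3): f(0) = 1; f(1) = 1; f(2) = 2.
Complete factorization: f(x) = (x⁴ + 2x³ + x² + 2x + 1).
Factor degrees with multiplicity: 4 = 4.

4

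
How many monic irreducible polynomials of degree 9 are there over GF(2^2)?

29120

By the necklace-counting formula, N_4(9) = (1/9) Σ_{d|9} μ(9/d)·4^d.
Divisors of 9: 1, 3, 9; μ(9/d) for each: 0, -1, 1.
Σ = − 4^3 + 4^9 = 262080.
N = 262080/9 = 29120.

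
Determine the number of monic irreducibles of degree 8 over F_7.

By the necklace-counting formula, N_7(8) = (1/8) Σ_{d|8} μ(8/d)·7^d.
Divisors of 8: 1, 2, 4, 8; μ(8/d) for each: 0, 0, -1, 1.
Σ = − 7^4 + 7^8 = 5762400.
N = 5762400/8 = 720300.

720300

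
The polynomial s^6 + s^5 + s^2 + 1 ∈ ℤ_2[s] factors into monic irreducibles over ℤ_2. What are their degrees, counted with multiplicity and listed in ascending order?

1, 2, 3

Write f(s) = s^6 + s^5 + s^2 + 1.
Roots in ℤ_2: f(0) = 1; f(1) = 0 → root.
Linear factors from roots: (s + 1).
Complete factorization: f(s) = (s + 1)·(s^2 + s + 1)·(s^3 + s^2 + 1).
Factor degrees with multiplicity: 1 + 2 + 3 = 6.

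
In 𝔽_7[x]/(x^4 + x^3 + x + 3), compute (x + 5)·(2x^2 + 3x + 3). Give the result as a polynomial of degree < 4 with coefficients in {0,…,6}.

Multiply in 𝔽_7[x]: (x + 5)·(2x^2 + 3x + 3) = 2x^3 + 6x^2 + 4x + 1.
Reduced: 2x^3 + 6x^2 + 4x + 1.

2x^3 + 6x^2 + 4x + 1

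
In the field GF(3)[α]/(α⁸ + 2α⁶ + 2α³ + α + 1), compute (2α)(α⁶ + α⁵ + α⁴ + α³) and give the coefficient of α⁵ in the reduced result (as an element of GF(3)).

2

Multiply in GF(3)[α]: (2α)·(α⁶ + α⁵ + α⁴ + α³) = 2α⁷ + 2α⁶ + 2α⁵ + 2α⁴.
Reduced: 2α⁷ + 2α⁶ + 2α⁵ + 2α⁴.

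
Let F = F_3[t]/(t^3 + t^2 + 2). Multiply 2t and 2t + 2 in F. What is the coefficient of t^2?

1

Multiply in F_3[t]: (2t)·(2t + 2) = t^2 + t.
Reduced: t^2 + t.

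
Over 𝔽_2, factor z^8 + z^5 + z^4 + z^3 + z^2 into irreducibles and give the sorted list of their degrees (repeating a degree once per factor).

1, 1, 2, 4

Write g(z) = z^8 + z^5 + z^4 + z^3 + z^2.
Roots in 𝔽_2: g(0) = 0 → root; g(1) = 1.
Linear factors from roots: (z).
Complete factorization: g(z) = (z)^2·(z^2 + z + 1)·(z^4 + z^3 + 1).
Factor degrees with multiplicity: 1 + 1 + 2 + 4 = 8.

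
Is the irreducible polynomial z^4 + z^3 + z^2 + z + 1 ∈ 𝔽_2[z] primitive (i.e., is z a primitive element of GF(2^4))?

Write f(z) = z^4 + z^3 + z^2 + z + 1.
|GF(2^4)^×| = 2^4 − 1 = 15. Prime factorization: 15 = 3·5.
f is primitive ⇔ z has order 15 in GF(2)[z]/(f), i.e. z^(15/q) ≠ 1 for each prime q | 15.
z^(5) mod f = 1
z^(3) mod f = z^3.
Since z^(5) = 1, the order of z divides 5 < 15; not primitive.

No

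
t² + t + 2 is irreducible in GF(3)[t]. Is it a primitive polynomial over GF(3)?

Yes

Write f(t) = t² + t + 2.
|GF(3^2)^×| = 3^2 − 1 = 8. Prime factorization: 8 = 2^3.
f is primitive ⇔ t has order 8 in GF(3)[t]/(f), i.e. t^(8/q) ≠ 1 for each prime q | 8.
t^(4) mod f = 2.
None equal 1, so t has full order 8; f is primitive.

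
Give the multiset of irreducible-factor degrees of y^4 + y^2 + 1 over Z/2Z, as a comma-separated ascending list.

2, 2

Write h(y) = y^4 + y^2 + 1.
Roots in Z/2Z: h(0) = 1; h(1) = 1.
Complete factorization: h(y) = (y^2 + y + 1)^2.
Factor degrees with multiplicity: 2 + 2 = 4.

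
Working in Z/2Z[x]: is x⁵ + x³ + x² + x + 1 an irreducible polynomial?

Yes

Write P(x) = x⁵ + x³ + x² + x + 1.
Check for roots in Z/2Z: P(0) = 1; P(1) = 1.
No roots, so no linear factors.
Monic irreducibles of degree 2 over GF(2): x² + x + 1.
None of them divide P (all give nonzero remainder).
No irreducible factor of degree ≤ 2 exists, so P is irreducible over GF(2).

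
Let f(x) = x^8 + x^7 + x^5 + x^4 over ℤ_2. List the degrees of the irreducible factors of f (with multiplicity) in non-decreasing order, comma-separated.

1, 1, 1, 1, 1, 1, 2

Roots in ℤ_2: f(0) = 0 → root; f(1) = 0 → root.
Linear factors from roots: (x), (x + 1).
Complete factorization: f(x) = (x + 1)^2·(x)^4·(x^2 + x + 1).
Factor degrees with multiplicity: 1 + 1 + 1 + 1 + 1 + 1 + 2 = 8.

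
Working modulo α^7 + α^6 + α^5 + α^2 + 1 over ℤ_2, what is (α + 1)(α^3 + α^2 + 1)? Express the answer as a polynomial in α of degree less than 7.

Multiply in ℤ_2[α]: (α + 1)·(α^3 + α^2 + 1) = α^4 + α^2 + α + 1.
Reduced: α^4 + α^2 + α + 1.

α^4 + α^2 + α + 1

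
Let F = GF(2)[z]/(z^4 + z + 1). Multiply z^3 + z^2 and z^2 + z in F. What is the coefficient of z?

1

Multiply in GF(2)[z]: (z^3 + z^2)·(z^2 + z) = z^5 + z^3.
Reduce using z^4 ≡ z + 1 (mod z^4 + z + 1).
Reduced: z^3 + z^2 + z.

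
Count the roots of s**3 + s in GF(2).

Write g(s) = s**3 + s.
Evaluate at each of the 2 elements of GF(2):
g(0) = 0 → root; g(1) = 0 → root.
Roots: {0, 1}.

2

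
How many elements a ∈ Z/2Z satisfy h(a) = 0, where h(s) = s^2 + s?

2

Evaluate at each of the 2 elements of Z/2Z:
h(0) = 0 → root; h(1) = 0 → root.
Roots: {0, 1}.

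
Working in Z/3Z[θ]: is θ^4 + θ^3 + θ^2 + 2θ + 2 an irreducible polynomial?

Yes

Write h(θ) = θ^4 + θ^3 + θ^2 + 2θ + 2.
Check for roots in Z/3Z: h(0) = 2; h(1) = 1; h(2) = 1.
No roots, so no linear factors.
Monic irreducibles of degree 2 over GF(3): θ^2 + 1, θ^2 + θ + 2, θ^2 + 2θ + 2.
None of them divide h (all give nonzero remainder).
No irreducible factor of degree ≤ 2 exists, so h is irreducible over GF(3).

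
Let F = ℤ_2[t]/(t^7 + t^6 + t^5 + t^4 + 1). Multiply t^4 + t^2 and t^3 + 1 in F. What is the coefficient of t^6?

1

Multiply in ℤ_2[t]: (t^4 + t^2)·(t^3 + 1) = t^7 + t^5 + t^4 + t^2.
Reduce using t^7 ≡ t^6 + t^5 + t^4 + 1 (mod t^7 + t^6 + t^5 + t^4 + 1).
Reduced: t^6 + t^2 + 1.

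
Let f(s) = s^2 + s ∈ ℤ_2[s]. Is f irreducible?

No

Check for roots in ℤ_2: f(0) = 0 → root; f(1) = 0 → root.
f(0) = 0, so (s) divides f(s); f is reducible.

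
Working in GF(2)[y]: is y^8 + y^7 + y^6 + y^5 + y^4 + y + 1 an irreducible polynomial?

Yes

Write g(y) = y^8 + y^7 + y^6 + y^5 + y^4 + y + 1.
Check for roots in GF(2): g(0) = 1; g(1) = 1.
No roots, so no linear factors.
Monic irreducibles of degree 2 over GF(2): y^2 + y + 1.
None of them divide g (all give nonzero remainder).
Monic irreducibles of degree 3 over GF(2): y^3 + y + 1, y^3 + y^2 + 1.
None of them divide g (all give nonzero remainder).
Monic irreducibles of degree 4 over GF(2): y^4 + y + 1, y^4 + y^3 + 1, y^4 + y^3 + y^2 + y + 1.
None of them divide g (all give nonzero remainder).
No irreducible factor of degree ≤ 4 exists, so g is irreducible over GF(2).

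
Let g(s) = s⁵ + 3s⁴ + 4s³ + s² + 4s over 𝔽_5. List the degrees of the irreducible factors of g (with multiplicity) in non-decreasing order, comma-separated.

1, 1, 1, 2

Roots in 𝔽_5: g(0) = 0 → root; g(1) = 3; g(2) = 4; g(3) = 0 → root; g(4) = 0 → root.
Linear factors from roots: (s), (s + 2), (s + 1).
Complete factorization: g(s) = (s)·(s + 1)·(s + 2)·(s² + 2).
Factor degrees with multiplicity: 1 + 1 + 1 + 2 = 5.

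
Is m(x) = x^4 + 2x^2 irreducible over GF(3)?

No

Check for roots in GF(3): m(0) = 0 → root; m(1) = 0 → root; m(2) = 0 → root.
m(0) = 0, so (x) divides m(x); m is reducible.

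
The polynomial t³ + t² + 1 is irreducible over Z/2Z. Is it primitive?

Yes

Write f(t) = t³ + t² + 1.
|GF(2^3)^×| = 2^3 − 1 = 7. Prime factorization: 7 = 7.
f is primitive ⇔ t has order 7 in GF(2)[t]/(f), i.e. t^(7/q) ≠ 1 for each prime q | 7.
t^(1) mod f = t.
None equal 1, so t has full order 7; f is primitive.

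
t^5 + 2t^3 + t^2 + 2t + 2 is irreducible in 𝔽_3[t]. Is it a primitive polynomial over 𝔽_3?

Write f(t) = t^5 + 2t^3 + t^2 + 2t + 2.
|GF(3^5)^×| = 3^5 − 1 = 242. Prime factorization: 242 = 2·11^2.
f is primitive ⇔ t has order 242 in GF(3)[t]/(f), i.e. t^(242/q) ≠ 1 for each prime q | 242.
t^(121) mod f = 1
t^(22) mod f = 1
Since t^(121) = 1, the order of t divides 121 < 242; not primitive.

No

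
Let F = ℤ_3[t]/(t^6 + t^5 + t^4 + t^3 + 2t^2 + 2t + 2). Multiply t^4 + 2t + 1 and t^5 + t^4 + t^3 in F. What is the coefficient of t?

1

Multiply in ℤ_3[t]: (t^4 + 2t + 1)·(t^5 + t^4 + t^3) = t^9 + t^8 + t^7 + 2t^6 + t^3.
Reduce using t^6 ≡ 2t^5 + 2t^4 + 2t^3 + t^2 + t + 1 (mod t^6 + t^5 + t^4 + t^3 + 2t^2 + 2t + 2).
Reduced: t^3 + t^2 + t + 1.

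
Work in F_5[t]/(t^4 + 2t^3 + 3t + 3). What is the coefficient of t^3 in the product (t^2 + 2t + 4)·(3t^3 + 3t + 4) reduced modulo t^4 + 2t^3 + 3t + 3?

Multiply in F_5[t]: (t^2 + 2t + 4)·(3t^3 + 3t + 4) = 3t^5 + t^4 + 1.
Reduce using t^4 ≡ 3t^3 + 2t + 2 (mod t^4 + 2t^3 + 3t + 3).
Reduced: t^2 + t + 1.

0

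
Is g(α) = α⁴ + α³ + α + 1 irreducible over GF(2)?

Check for roots in GF(2): g(0) = 1; g(1) = 0 → root.
g(1) = 0, so (α − 1) divides g(α); g is reducible.

No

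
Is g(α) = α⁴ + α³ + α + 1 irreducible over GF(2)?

No

Check for roots in GF(2): g(0) = 1; g(1) = 0 → root.
g(1) = 0, so (α − 1) divides g(α); g is reducible.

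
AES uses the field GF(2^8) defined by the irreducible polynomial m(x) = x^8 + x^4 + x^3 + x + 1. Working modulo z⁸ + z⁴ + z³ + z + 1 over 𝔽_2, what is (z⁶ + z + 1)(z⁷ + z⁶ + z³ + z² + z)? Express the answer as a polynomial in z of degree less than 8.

Multiply in 𝔽_2[z]: (z⁶ + z + 1)·(z⁷ + z⁶ + z³ + z² + z) = z¹³ + z¹² + z⁹ + z⁷ + z⁶ + z⁴ + z.
Reduce using z⁸ ≡ z⁴ + z³ + z + 1 (mod z⁸ + z⁴ + z³ + z + 1).
Reduced: z.

z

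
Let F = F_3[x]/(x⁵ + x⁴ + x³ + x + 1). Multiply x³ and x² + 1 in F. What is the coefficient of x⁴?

2

Multiply in F_3[x]: (x³)·(x² + 1) = x⁵ + x³.
Reduce using x⁵ ≡ 2x⁴ + 2x³ + 2x + 2 (mod x⁵ + x⁴ + x³ + x + 1).
Reduced: 2x⁴ + 2x + 2.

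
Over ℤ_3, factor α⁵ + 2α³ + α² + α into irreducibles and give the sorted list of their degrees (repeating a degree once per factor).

Write g(α) = α⁵ + 2α³ + α² + α.
Roots in ℤ_3: g(0) = 0 → root; g(1) = 2; g(2) = 0 → root.
Linear factors from roots: (α), (α + 1).
Complete factorization: g(α) = (α)·(α + 1)·(α³ + 2α² + 1).
Factor degrees with multiplicity: 1 + 1 + 3 = 5.

1, 1, 3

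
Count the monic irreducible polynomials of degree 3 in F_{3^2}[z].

Gauss's count: N_{9}(3) = (1/3) Σ_{d|3} μ(3/d)·9^d.
Divisors of 3: 1, 3; μ(3/d) for each: -1, 1.
Σ = − 9^1 + 9^3 = 720.
N = 720/3 = 240.

240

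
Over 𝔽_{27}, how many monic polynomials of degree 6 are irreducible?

64566684

By the necklace-counting formula, N_27(6) = (1/6) Σ_{d|6} μ(6/d)·27^d.
Divisors of 6: 1, 2, 3, 6; μ(6/d) for each: 1, -1, -1, 1.
Σ = 27^1 − 27^2 − 27^3 + 27^6 = 387400104.
N = 387400104/6 = 64566684.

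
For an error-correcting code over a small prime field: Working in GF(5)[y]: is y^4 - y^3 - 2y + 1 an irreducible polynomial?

No

Write g(y) = y^4 - y^3 - 2y + 1.
Check for roots in GF(5): g(0) = 1; g(1) = 4; g(2) = 0 → root; g(3) = 4; g(4) = 0 → root.
g(2) = 0, so (y − 2) divides g(y); g is reducible.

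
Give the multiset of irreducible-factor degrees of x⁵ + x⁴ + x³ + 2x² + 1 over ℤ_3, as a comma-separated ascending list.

Write g(x) = x⁵ + x⁴ + x³ + 2x² + 1.
Roots in ℤ_3: g(0) = 1; g(1) = 0 → root; g(2) = 2.
Linear factors from roots: (x + 2).
Complete factorization: g(x) = (x + 2)·(x² + 1)·(x² + 2x + 2).
Factor degrees with multiplicity: 1 + 2 + 2 = 5.

1, 2, 2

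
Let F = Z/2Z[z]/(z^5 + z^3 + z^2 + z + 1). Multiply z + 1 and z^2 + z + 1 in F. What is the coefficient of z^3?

1

Multiply in Z/2Z[z]: (z + 1)·(z^2 + z + 1) = z^3 + 1.
Reduced: z^3 + 1.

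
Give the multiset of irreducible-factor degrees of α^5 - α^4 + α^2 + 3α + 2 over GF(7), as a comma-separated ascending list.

Write f(α) = α^5 - α^4 + α^2 + 3α + 2.
Linear factors from roots: (α - 2), (α - 3), (α + 3).
Complete factorization: f(α) = (α + 3)·(α - 3)·(α - 2)·(α^2 + α - 3).
Factor degrees with multiplicity: 1 + 1 + 1 + 2 = 5.

1, 1, 1, 2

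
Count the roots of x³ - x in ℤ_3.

Write f(x) = x³ - x.
Evaluate at each of the 3 elements of ℤ_3:
f(0) = 0 → root; f(1) = 0 → root; f(2) = 0 → root.
Roots: {0, 1, 2}.

3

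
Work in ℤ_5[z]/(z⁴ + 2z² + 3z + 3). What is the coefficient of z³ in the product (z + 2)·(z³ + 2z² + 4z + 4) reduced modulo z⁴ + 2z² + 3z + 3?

Multiply in ℤ_5[z]: (z + 2)·(z³ + 2z² + 4z + 4) = z⁴ + 4z³ + 3z² + 2z + 3.
Reduce using z⁴ ≡ 3z² + 2z + 2 (mod z⁴ + 2z² + 3z + 3).
Reduced: 4z³ + z² + 4z.

4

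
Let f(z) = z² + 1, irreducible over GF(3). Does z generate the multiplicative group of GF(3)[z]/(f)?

|GF(3^2)^×| = 3^2 − 1 = 8. Prime factorization: 8 = 2^3.
f is primitive ⇔ z has order 8 in GF(3)[z]/(f), i.e. z^(8/q) ≠ 1 for each prime q | 8.
z^(4) mod f = 1
Since z^(4) = 1, the order of z divides 4 < 8; not primitive.

No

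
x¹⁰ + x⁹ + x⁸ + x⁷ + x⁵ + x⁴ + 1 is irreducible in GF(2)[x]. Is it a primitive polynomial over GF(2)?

Write f(x) = x¹⁰ + x⁹ + x⁸ + x⁷ + x⁵ + x⁴ + 1.
|GF(2^10)^×| = 2^10 − 1 = 1023. Prime factorization: 1023 = 3·11·31.
f is primitive ⇔ x has order 1023 in GF(2)[x]/(f), i.e. x^(1023/q) ≠ 1 for each prime q | 1023.
x^(341) mod f = x⁷ + x⁶ + x³ + x.
x^(93) mod f = x⁹ + x⁸ + x⁶ + x.
x^(33) mod f = x⁹ + x⁶ + x⁵ + x².
None equal 1, so x has full order 1023; f is primitive.

Yes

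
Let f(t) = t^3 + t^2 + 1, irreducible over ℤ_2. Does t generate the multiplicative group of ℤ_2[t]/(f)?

Yes

|GF(2^3)^×| = 2^3 − 1 = 7. Prime factorization: 7 = 7.
f is primitive ⇔ t has order 7 in GF(2)[t]/(f), i.e. t^(7/q) ≠ 1 for each prime q | 7.
t^(1) mod f = t.
None equal 1, so t has full order 7; f is primitive.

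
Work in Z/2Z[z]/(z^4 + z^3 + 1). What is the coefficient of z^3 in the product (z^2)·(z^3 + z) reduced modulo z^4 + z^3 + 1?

0

Multiply in Z/2Z[z]: (z^2)·(z^3 + z) = z^5 + z^3.
Reduce using z^4 ≡ z^3 + 1 (mod z^4 + z^3 + 1).
Reduced: z + 1.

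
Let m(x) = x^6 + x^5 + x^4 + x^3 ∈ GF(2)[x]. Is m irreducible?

No

Check for roots in GF(2): m(0) = 0 → root; m(1) = 0 → root.
m(0) = 0, so (x) divides m(x); m is reducible.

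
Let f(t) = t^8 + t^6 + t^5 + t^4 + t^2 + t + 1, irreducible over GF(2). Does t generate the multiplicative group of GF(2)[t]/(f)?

|GF(2^8)^×| = 2^8 − 1 = 255. Prime factorization: 255 = 3·5·17.
f is primitive ⇔ t has order 255 in GF(2)[t]/(f), i.e. t^(255/q) ≠ 1 for each prime q | 255.
t^(85) mod f = 1
t^(51) mod f = t^6 + t^4 + t^3 + t^2 + t.
t^(15) mod f = t^7 + t^6 + t^5 + t^4 + t^3 + t^2 + t.
Since t^(85) = 1, the order of t divides 85 < 255; not primitive.

No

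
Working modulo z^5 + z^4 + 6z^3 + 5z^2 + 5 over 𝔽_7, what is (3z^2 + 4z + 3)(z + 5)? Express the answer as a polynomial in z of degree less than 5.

Multiply in 𝔽_7[z]: (3z^2 + 4z + 3)·(z + 5) = 3z^3 + 5z^2 + 2z + 1.
Reduced: 3z^3 + 5z^2 + 2z + 1.

3z^3 + 5z^2 + 2z + 1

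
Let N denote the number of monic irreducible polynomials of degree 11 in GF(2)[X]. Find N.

The number of monic irreducibles of degree 11 over GF(2) is (1/11)·Σ_{d∣11} μ(11/d) 2^d.
Divisors of 11: 1, 11; μ(11/d) for each: -1, 1.
Σ = − 2^1 + 2^11 = 2046.
N = 2046/11 = 186.

186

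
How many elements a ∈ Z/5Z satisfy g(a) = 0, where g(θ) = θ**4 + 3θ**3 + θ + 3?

2

Evaluate at each of the 5 elements of Z/5Z:
g(0) = 3; g(1) = 3; g(2) = 0 → root; g(3) = 3; g(4) = 0 → root.
Roots: {2, 4}.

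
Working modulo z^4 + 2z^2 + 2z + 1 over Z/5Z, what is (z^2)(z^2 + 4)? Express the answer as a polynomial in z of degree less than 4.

2z^2 + 3z + 4

Multiply in Z/5Z[z]: (z^2)·(z^2 + 4) = z^4 + 4z^2.
Reduce using z^4 ≡ 3z^2 + 3z + 4 (mod z^4 + 2z^2 + 2z + 1).
Reduced: 2z^2 + 3z + 4.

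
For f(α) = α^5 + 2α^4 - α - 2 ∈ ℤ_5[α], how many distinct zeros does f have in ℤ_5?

Evaluate at each of the 5 elements of ℤ_5:
f(0) = 3; f(1) = 0 → root; f(2) = 0 → root; f(3) = 0 → root; f(4) = 0 → root.
Roots: {1, 2, 3, 4}.

4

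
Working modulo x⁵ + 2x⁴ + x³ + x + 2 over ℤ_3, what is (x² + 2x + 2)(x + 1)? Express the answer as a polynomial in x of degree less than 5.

x^3 + x + 2

Multiply in ℤ_3[x]: (x² + 2x + 2)·(x + 1) = x³ + x + 2.
Reduced: x³ + x + 2.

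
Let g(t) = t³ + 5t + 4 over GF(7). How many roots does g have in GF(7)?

1

Evaluate at each of the 7 elements of GF(7):
g(0) = 4; g(1) = 3; g(2) = 1; g(3) = 4; g(4) = 4; g(5) = 0 → root; g(6) = 5.
Roots: {5}.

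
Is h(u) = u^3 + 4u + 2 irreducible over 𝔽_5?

Check for roots in 𝔽_5: h(0) = 2; h(1) = 2; h(2) = 3; h(3) = 1; h(4) = 2.
No roots. A degree-3 polynomial over a field with no linear factor is irreducible.

Yes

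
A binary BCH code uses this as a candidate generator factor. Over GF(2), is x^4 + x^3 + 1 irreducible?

Yes

Write P(x) = x^4 + x^3 + 1.
Check for roots in GF(2): P(0) = 1; P(1) = 1.
No roots, so no linear factors.
Monic irreducibles of degree 2 over GF(2): x^2 + x + 1.
None of them divide P (all give nonzero remainder).
No irreducible factor of degree ≤ 2 exists, so P is irreducible over GF(2).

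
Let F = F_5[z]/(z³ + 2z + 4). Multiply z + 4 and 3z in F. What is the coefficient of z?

2

Multiply in F_5[z]: (z + 4)·(3z) = 3z² + 2z.
Reduced: 3z² + 2z.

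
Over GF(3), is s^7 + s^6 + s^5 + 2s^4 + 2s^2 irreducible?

No

Write g(s) = s^7 + s^6 + s^5 + 2s^4 + 2s^2.
Check for roots in GF(3): g(0) = 0 → root; g(1) = 1; g(2) = 0 → root.
g(0) = 0, so (s) divides g(s); g is reducible.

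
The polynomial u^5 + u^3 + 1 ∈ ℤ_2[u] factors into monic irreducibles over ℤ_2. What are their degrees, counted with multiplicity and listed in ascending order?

5

Write f(u) = u^5 + u^3 + 1.
Roots in ℤ_2: f(0) = 1; f(1) = 1.
Complete factorization: f(u) = (u^5 + u^3 + 1).
Factor degrees with multiplicity: 5 = 5.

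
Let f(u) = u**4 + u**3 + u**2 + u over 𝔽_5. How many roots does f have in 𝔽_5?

Evaluate at each of the 5 elements of 𝔽_5:
f(0) = 0 → root; f(1) = 4; f(2) = 0 → root; f(3) = 0 → root; f(4) = 0 → root.
Roots: {0, 2, 3, 4}.

4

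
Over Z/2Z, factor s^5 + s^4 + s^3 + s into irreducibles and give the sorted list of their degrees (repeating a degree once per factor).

Write g(s) = s^5 + s^4 + s^3 + s.
Roots in Z/2Z: g(0) = 0 → root; g(1) = 0 → root.
Linear factors from roots: (s), (s + 1).
Complete factorization: g(s) = (s)·(s + 1)·(s^3 + s + 1).
Factor degrees with multiplicity: 1 + 1 + 3 = 5.

1, 1, 3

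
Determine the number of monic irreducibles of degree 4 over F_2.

By the necklace-counting formula, N_2(4) = (1/4) Σ_{d|4} μ(4/d)·2^d.
Divisors of 4: 1, 2, 4; μ(4/d) for each: 0, -1, 1.
Σ = − 2^2 + 2^4 = 12.
N = 12/4 = 3.

3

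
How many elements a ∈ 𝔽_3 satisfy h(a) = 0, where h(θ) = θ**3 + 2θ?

3

Evaluate at each of the 3 elements of 𝔽_3:
h(0) = 0 → root; h(1) = 0 → root; h(2) = 0 → root.
Roots: {0, 1, 2}.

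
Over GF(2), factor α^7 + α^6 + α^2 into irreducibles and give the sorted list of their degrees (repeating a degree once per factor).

1, 1, 2, 3

Write f(α) = α^7 + α^6 + α^2.
Roots in GF(2): f(0) = 0 → root; f(1) = 1.
Linear factors from roots: (α).
Complete factorization: f(α) = (α)^2·(α^2 + α + 1)·(α^3 + α + 1).
Factor degrees with multiplicity: 1 + 1 + 2 + 3 = 7.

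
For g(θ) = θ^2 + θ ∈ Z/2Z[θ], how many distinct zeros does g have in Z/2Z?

2

Evaluate at each of the 2 elements of Z/2Z:
g(0) = 0 → root; g(1) = 0 → root.
Roots: {0, 1}.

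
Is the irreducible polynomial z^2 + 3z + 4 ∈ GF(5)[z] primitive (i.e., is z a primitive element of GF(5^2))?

Write f(z) = z^2 + 3z + 4.
|GF(5^2)^×| = 5^2 − 1 = 24. Prime factorization: 24 = 2^3·3.
f is primitive ⇔ z has order 24 in GF(5)[z]/(f), i.e. z^(24/q) ≠ 1 for each prime q | 24.
z^(12) mod f = 1
z^(8) mod f = 3z + 4.
Since z^(12) = 1, the order of z divides 12 < 24; not primitive.

No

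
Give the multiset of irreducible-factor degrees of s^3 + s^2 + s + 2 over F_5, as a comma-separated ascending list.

1, 2

Write f(s) = s^3 + s^2 + s + 2.
Roots in F_5: f(0) = 2; f(1) = 0 → root; f(2) = 1; f(3) = 1; f(4) = 1.
Linear factors from roots: (s - 1).
Complete factorization: f(s) = (s - 1)·(s^2 + 2s - 2).
Factor degrees with multiplicity: 1 + 2 = 3.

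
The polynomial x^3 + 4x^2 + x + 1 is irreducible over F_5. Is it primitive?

No

Write f(x) = x^3 + 4x^2 + x + 1.
|GF(5^3)^×| = 5^3 − 1 = 124. Prime factorization: 124 = 2^2·31.
f is primitive ⇔ x has order 124 in GF(5)[x]/(f), i.e. x^(124/q) ≠ 1 for each prime q | 124.
x^(62) mod f = 1
x^(4) mod f = 3x + 4.
Since x^(62) = 1, the order of x divides 62 < 124; not primitive.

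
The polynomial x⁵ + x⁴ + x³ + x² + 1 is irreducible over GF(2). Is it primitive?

Write f(x) = x⁵ + x⁴ + x³ + x² + 1.
|GF(2^5)^×| = 2^5 − 1 = 31. Prime factorization: 31 = 31.
f is primitive ⇔ x has order 31 in GF(2)[x]/(f), i.e. x^(31/q) ≠ 1 for each prime q | 31.
x^(1) mod f = x.
None equal 1, so x has full order 31; f is primitive.

Yes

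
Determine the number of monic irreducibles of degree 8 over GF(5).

x^(5^8) − x is the product of all monic irreducibles of degree dividing 8; Möbius inversion gives N = (1/8) Σ μ(8/d)·5^d.
Divisors of 8: 1, 2, 4, 8; μ(8/d) for each: 0, 0, -1, 1.
Σ = − 5^4 + 5^8 = 390000.
N = 390000/8 = 48750.

48750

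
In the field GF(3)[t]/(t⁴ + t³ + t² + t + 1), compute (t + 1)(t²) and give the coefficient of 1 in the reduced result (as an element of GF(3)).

0

Multiply in GF(3)[t]: (t + 1)·(t²) = t³ + t².
Reduced: t³ + t².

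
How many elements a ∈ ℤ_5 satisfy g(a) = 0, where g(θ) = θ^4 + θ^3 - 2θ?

3

Evaluate at each of the 5 elements of ℤ_5:
g(0) = 0 → root; g(1) = 0 → root; g(2) = 0 → root; g(3) = 2; g(4) = 2.
Roots: {0, 1, 2}.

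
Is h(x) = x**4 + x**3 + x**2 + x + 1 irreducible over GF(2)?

Yes

Check for roots in GF(2): h(0) = 1; h(1) = 1.
No roots, so no linear factors.
Monic irreducibles of degree 2 over GF(2): x**2 + x + 1.
None of them divide h (all give nonzero remainder).
No irreducible factor of degree ≤ 2 exists, so h is irreducible over GF(2).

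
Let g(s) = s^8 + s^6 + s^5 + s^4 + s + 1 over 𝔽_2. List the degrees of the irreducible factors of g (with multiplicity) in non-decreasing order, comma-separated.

1, 1, 2, 4

Roots in 𝔽_2: g(0) = 1; g(1) = 0 → root.
Linear factors from roots: (s + 1).
Complete factorization: g(s) = (s + 1)^2·(s^2 + s + 1)·(s^4 + s^3 + 1).
Factor degrees with multiplicity: 1 + 1 + 2 + 4 = 8.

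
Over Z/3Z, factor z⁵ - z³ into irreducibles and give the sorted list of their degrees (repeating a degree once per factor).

1, 1, 1, 1, 1

Write f(z) = z⁵ - z³.
Roots in Z/3Z: f(0) = 0 → root; f(1) = 0 → root; f(2) = 0 → root.
Linear factors from roots: (z), (z - 1), (z + 1).
Complete factorization: f(z) = (z + 1)·(z - 1)·(z)^3.
Factor degrees with multiplicity: 1 + 1 + 1 + 1 + 1 = 5.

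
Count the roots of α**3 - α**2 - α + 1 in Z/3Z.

2

Write P(α) = α**3 - α**2 - α + 1.
Evaluate at each of the 3 elements of Z/3Z:
P(0) = 1; P(1) = 0 → root; P(2) = 0 → root.
Roots: {1, 2}.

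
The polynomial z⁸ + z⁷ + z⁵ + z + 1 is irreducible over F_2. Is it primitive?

Write f(z) = z⁸ + z⁷ + z⁵ + z + 1.
|GF(2^8)^×| = 2^8 − 1 = 255. Prime factorization: 255 = 3·5·17.
f is primitive ⇔ z has order 255 in GF(2)[z]/(f), i.e. z^(255/q) ≠ 1 for each prime q | 255.
z^(85) mod f = 1
z^(51) mod f = z⁶ + z⁴ + z³ + z.
z^(15) mod f = z⁵ + z⁴ + z³.
Since z^(85) = 1, the order of z divides 85 < 255; not primitive.

No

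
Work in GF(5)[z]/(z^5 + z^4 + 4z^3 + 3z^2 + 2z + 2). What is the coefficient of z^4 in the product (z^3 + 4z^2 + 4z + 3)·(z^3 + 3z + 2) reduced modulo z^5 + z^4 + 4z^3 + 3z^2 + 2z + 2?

0

Multiply in GF(5)[z]: (z^3 + 4z^2 + 4z + 3)·(z^3 + 3z + 2) = z^6 + 4z^5 + 2z^4 + 2z^3 + 2z + 1.
Reduce using z^5 ≡ 4z^4 + z^3 + 2z^2 + 3z + 3 (mod z^5 + z^4 + 4z^3 + 3z^2 + 2z + 2).
Reduced: 2z^3 + 4z^2 + 4z.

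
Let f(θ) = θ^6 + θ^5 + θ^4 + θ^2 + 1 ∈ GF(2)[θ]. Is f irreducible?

Yes

Check for roots in GF(2): f(0) = 1; f(1) = 1.
No roots, so no linear factors.
Monic irreducibles of degree 2 over GF(2): θ^2 + θ + 1.
None of them divide f (all give nonzero remainder).
Monic irreducibles of degree 3 over GF(2): θ^3 + θ + 1, θ^3 + θ^2 + 1.
None of them divide f (all give nonzero remainder).
No irreducible factor of degree ≤ 3 exists, so f is irreducible over GF(2).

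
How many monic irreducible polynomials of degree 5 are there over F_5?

624

Gauss's count: N_{5}(5) = (1/5) Σ_{d|5} μ(5/d)·5^d.
Divisors of 5: 1, 5; μ(5/d) for each: -1, 1.
Σ = − 5^1 + 5^5 = 3120.
N = 3120/5 = 624.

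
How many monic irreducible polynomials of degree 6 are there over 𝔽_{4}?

670

The number of monic irreducibles of degree 6 over GF(4) is (1/6)·Σ_{d∣6} μ(6/d) 4^d.
Divisors of 6: 1, 2, 3, 6; μ(6/d) for each: 1, -1, -1, 1.
Σ = 4^1 − 4^2 − 4^3 + 4^6 = 4020.
N = 4020/6 = 670.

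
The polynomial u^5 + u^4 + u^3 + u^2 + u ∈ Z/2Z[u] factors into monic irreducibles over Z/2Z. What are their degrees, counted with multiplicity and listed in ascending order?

1, 4

Write f(u) = u^5 + u^4 + u^3 + u^2 + u.
Roots in Z/2Z: f(0) = 0 → root; f(1) = 1.
Linear factors from roots: (u).
Complete factorization: f(u) = (u)·(u^4 + u^3 + u^2 + u + 1).
Factor degrees with multiplicity: 1 + 4 = 5.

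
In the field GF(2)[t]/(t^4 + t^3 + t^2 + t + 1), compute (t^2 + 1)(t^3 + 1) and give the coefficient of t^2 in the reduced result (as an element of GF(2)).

Multiply in GF(2)[t]: (t^2 + 1)·(t^3 + 1) = t^5 + t^3 + t^2 + 1.
Reduce using t^4 ≡ t^3 + t^2 + t + 1 (mod t^4 + t^3 + t^2 + t + 1).
Reduced: t^3 + t^2.

1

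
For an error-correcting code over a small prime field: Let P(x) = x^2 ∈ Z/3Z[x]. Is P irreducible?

Check for roots in Z/3Z: P(0) = 0 → root; P(1) = 1; P(2) = 1.
P(0) = 0, so (x) divides P(x); P is reducible.

No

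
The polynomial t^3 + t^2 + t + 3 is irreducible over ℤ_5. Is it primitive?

Yes

Write f(t) = t^3 + t^2 + t + 3.
|GF(5^3)^×| = 5^3 − 1 = 124. Prime factorization: 124 = 2^2·31.
f is primitive ⇔ t has order 124 in GF(5)[t]/(f), i.e. t^(124/q) ≠ 1 for each prime q | 124.
t^(62) mod f = 4.
t^(4) mod f = 3t + 3.
None equal 1, so t has full order 124; f is primitive.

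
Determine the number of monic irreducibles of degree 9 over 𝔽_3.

2184

By the necklace-counting formula, N_3(9) = (1/9) Σ_{d|9} μ(9/d)·3^d.
Divisors of 9: 1, 3, 9; μ(9/d) for each: 0, -1, 1.
Σ = − 3^3 + 3^9 = 19656.
N = 19656/9 = 2184.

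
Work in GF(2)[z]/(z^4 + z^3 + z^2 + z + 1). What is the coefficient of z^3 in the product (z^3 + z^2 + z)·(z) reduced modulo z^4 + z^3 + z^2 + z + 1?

0

Multiply in GF(2)[z]: (z^3 + z^2 + z)·(z) = z^4 + z^3 + z^2.
Reduce using z^4 ≡ z^3 + z^2 + z + 1 (mod z^4 + z^3 + z^2 + z + 1).
Reduced: z + 1.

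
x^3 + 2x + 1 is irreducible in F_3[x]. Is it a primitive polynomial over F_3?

Yes

Write f(x) = x^3 + 2x + 1.
|GF(3^3)^×| = 3^3 − 1 = 26. Prime factorization: 26 = 2·13.
f is primitive ⇔ x has order 26 in GF(3)[x]/(f), i.e. x^(26/q) ≠ 1 for each prime q | 26.
x^(13) mod f = 2.
x^(2) mod f = x^2.
None equal 1, so x has full order 26; f is primitive.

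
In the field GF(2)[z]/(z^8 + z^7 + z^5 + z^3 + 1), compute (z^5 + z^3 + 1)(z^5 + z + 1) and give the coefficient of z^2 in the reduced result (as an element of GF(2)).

1

Multiply in GF(2)[z]: (z^5 + z^3 + 1)·(z^5 + z + 1) = z^10 + z^8 + z^6 + z^4 + z^3 + z + 1.
Reduce using z^8 ≡ z^7 + z^5 + z^3 + 1 (mod z^8 + z^7 + z^5 + z^3 + 1).
Reduced: z^7 + z^5 + z^3 + z^2 + 1.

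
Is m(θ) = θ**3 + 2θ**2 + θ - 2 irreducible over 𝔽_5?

Yes

Check for roots in 𝔽_5: m(0) = 3; m(1) = 2; m(2) = 1; m(3) = 1; m(4) = 3.
No roots. A degree-3 polynomial over a field with no linear factor is irreducible.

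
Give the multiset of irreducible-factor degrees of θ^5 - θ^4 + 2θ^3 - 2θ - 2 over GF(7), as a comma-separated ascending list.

5

Write g(θ) = θ^5 - θ^4 + 2θ^3 - 2θ - 2.
Complete factorization: g(θ) = (θ^5 - θ^4 + 2θ^3 - 2θ - 2).
Factor degrees with multiplicity: 5 = 5.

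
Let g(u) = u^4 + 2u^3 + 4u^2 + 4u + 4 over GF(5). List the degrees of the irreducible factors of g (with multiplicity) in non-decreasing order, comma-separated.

Roots in GF(5): g(0) = 4; g(1) = 0 → root; g(2) = 0 → root; g(3) = 2; g(4) = 3.
Linear factors from roots: (u + 4), (u + 3).
Complete factorization: g(u) = (u + 3)·(u + 4)·(u^2 + 2).
Factor degrees with multiplicity: 1 + 1 + 2 = 4.

1, 1, 2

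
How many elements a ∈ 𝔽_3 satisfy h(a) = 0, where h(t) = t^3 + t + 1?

Evaluate at each of the 3 elements of 𝔽_3:
h(0) = 1; h(1) = 0 → root; h(2) = 2.
Roots: {1}.

1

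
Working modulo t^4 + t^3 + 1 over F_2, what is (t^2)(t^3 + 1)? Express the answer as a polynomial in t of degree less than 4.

t^3 + t^2 + t + 1

Multiply in F_2[t]: (t^2)·(t^3 + 1) = t^5 + t^2.
Reduce using t^4 ≡ t^3 + 1 (mod t^4 + t^3 + 1).
Reduced: t^3 + t^2 + t + 1.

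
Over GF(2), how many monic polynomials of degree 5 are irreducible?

The number of monic irreducibles of degree 5 over GF(2) is (1/5)·Σ_{d∣5} μ(5/d) 2^d.
Divisors of 5: 1, 5; μ(5/d) for each: -1, 1.
Σ = − 2^1 + 2^5 = 30.
N = 30/5 = 6.

6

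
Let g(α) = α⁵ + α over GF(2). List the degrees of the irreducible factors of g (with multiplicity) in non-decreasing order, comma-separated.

Roots in GF(2): g(0) = 0 → root; g(1) = 0 → root.
Linear factors from roots: (α), (α + 1).
Complete factorization: g(α) = (α)·(α + 1)^4.
Factor degrees with multiplicity: 1 + 1 + 1 + 1 + 1 = 5.

1, 1, 1, 1, 1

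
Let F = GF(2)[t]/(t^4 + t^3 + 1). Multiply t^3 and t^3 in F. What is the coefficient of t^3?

1

Multiply in GF(2)[t]: (t^3)·(t^3) = t^6.
Reduce using t^4 ≡ t^3 + 1 (mod t^4 + t^3 + 1).
Reduced: t^3 + t^2 + t + 1.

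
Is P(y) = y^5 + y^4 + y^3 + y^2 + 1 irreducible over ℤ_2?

Yes

Check for roots in ℤ_2: P(0) = 1; P(1) = 1.
No roots, so no linear factors.
Monic irreducibles of degree 2 over GF(2): y^2 + y + 1.
None of them divide P (all give nonzero remainder).
No irreducible factor of degree ≤ 2 exists, so P is irreducible over GF(2).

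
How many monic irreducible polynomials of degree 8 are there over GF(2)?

By the necklace-counting formula, N_2(8) = (1/8) Σ_{d|8} μ(8/d)·2^d.
Divisors of 8: 1, 2, 4, 8; μ(8/d) for each: 0, 0, -1, 1.
Σ = − 2^4 + 2^8 = 240.
N = 240/8 = 30.

30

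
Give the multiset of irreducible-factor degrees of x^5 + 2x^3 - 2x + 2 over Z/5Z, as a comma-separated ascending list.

Write f(x) = x^5 + 2x^3 - 2x + 2.
Roots in Z/5Z: f(0) = 2; f(1) = 3; f(2) = 1; f(3) = 3; f(4) = 1.
Complete factorization: f(x) = (x^2 + x + 2)·(x^3 - x^2 + x + 1).
Factor degrees with multiplicity: 2 + 3 = 5.

2, 3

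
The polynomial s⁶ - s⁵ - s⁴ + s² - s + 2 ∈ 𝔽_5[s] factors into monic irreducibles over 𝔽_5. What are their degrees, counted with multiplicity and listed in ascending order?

1, 1, 1, 1, 2

Write f(s) = s⁶ - s⁵ - s⁴ + s² - s + 2.
Roots in 𝔽_5: f(0) = 2; f(1) = 1; f(2) = 0 → root; f(3) = 3; f(4) = 0 → root.
Linear factors from roots: (s - 2), (s + 1).
Complete factorization: f(s) = (s - 2)·(s + 1)^3·(s² - 2s - 1).
Factor degrees with multiplicity: 1 + 1 + 1 + 1 + 2 = 6.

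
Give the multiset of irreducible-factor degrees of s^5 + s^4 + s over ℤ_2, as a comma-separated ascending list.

Write h(s) = s^5 + s^4 + s.
Roots in ℤ_2: h(0) = 0 → root; h(1) = 1.
Linear factors from roots: (s).
Complete factorization: h(s) = (s)·(s^4 + s^3 + 1).
Factor degrees with multiplicity: 1 + 4 = 5.

1, 4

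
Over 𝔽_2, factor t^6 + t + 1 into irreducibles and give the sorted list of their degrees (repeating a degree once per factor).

6

Write f(t) = t^6 + t + 1.
Roots in 𝔽_2: f(0) = 1; f(1) = 1.
Complete factorization: f(t) = (t^6 + t + 1).
Factor degrees with multiplicity: 6 = 6.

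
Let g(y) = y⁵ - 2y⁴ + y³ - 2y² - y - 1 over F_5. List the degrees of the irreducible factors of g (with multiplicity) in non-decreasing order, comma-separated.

Roots in F_5: g(0) = 4; g(1) = 1; g(2) = 2; g(3) = 1; g(4) = 4.
Complete factorization: g(y) = (y² + 2y - 2)·(y³ + y² + y - 2).
Factor degrees with multiplicity: 2 + 3 = 5.

2, 3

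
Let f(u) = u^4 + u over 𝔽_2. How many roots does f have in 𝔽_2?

2

Evaluate at each of the 2 elements of 𝔽_2:
f(0) = 0 → root; f(1) = 0 → root.
Roots: {0, 1}.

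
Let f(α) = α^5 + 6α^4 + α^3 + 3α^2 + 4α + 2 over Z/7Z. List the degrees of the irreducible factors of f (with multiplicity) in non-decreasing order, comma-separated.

5

Complete factorization: f(α) = (α^5 + 6α^4 + α^3 + 3α^2 + 4α + 2).
Factor degrees with multiplicity: 5 = 5.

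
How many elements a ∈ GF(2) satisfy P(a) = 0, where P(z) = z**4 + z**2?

Evaluate at each of the 2 elements of GF(2):
P(0) = 0 → root; P(1) = 0 → root.
Roots: {0, 1}.

2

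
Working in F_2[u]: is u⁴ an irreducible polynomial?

No

Write m(u) = u⁴.
Check for roots in F_2: m(0) = 0 → root; m(1) = 1.
m(0) = 0, so (u) divides m(u); m is reducible.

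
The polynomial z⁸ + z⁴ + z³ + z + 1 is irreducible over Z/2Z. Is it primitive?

Write f(z) = z⁸ + z⁴ + z³ + z + 1.
|GF(2^8)^×| = 2^8 − 1 = 255. Prime factorization: 255 = 3·5·17.
f is primitive ⇔ z has order 255 in GF(2)[z]/(f), i.e. z^(255/q) ≠ 1 for each prime q | 255.
z^(85) mod f = z⁷ + z⁵ + z⁴ + z³ + z² + 1.
z^(51) mod f = 1
z^(15) mod f = z⁵ + z³ + z² + z + 1.
Since z^(51) = 1, the order of z divides 51 < 255; not primitive.

No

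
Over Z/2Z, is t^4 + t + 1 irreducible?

Write h(t) = t^4 + t + 1.
Check for roots in Z/2Z: h(0) = 1; h(1) = 1.
No roots, so no linear factors.
Monic irreducibles of degree 2 over GF(2): t^2 + t + 1.
None of them divide h (all give nonzero remainder).
No irreducible factor of degree ≤ 2 exists, so h is irreducible over GF(2).

Yes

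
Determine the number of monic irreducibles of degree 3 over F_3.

8

The number of monic irreducibles of degree 3 over GF(3) is (1/3)·Σ_{d∣3} μ(3/d) 3^d.
Divisors of 3: 1, 3; μ(3/d) for each: -1, 1.
Σ = − 3^1 + 3^3 = 24.
N = 24/3 = 8.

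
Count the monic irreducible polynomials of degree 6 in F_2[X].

The number of monic irreducibles of degree 6 over GF(2) is (1/6)·Σ_{d∣6} μ(6/d) 2^d.
Divisors of 6: 1, 2, 3, 6; μ(6/d) for each: 1, -1, -1, 1.
Σ = 2^1 − 2^2 − 2^3 + 2^6 = 54.
N = 54/6 = 9.

9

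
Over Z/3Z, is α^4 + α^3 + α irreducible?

Write h(α) = α^4 + α^3 + α.
Check for roots in Z/3Z: h(0) = 0 → root; h(1) = 0 → root; h(2) = 2.
h(0) = 0, so (α) divides h(α); h is reducible.

No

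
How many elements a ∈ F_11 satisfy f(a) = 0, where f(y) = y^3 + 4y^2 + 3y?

Evaluate at each of the 11 elements of F_11:
f(0) = 0 → root; f(1) = 8; f(2) = 8; f(3) = 6; f(4) = 8; f(5) = 9; f(6) = 4; f(7) = 10; f(8) = 0 → root; f(9) = 2; f(10) = 0 → root.
Roots: {0, 8, 10}.

3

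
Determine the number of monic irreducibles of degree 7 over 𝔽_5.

The number of monic irreducibles of degree 7 over GF(5) is (1/7)·Σ_{d∣7} μ(7/d) 5^d.
Divisors of 7: 1, 7; μ(7/d) for each: -1, 1.
Σ = − 5^1 + 5^7 = 78120.
N = 78120/7 = 11160.

11160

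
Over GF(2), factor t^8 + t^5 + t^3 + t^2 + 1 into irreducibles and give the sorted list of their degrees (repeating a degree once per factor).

Write f(t) = t^8 + t^5 + t^3 + t^2 + 1.
Roots in GF(2): f(0) = 1; f(1) = 1.
Complete factorization: f(t) = (t^8 + t^5 + t^3 + t^2 + 1).
Factor degrees with multiplicity: 8 = 8.

8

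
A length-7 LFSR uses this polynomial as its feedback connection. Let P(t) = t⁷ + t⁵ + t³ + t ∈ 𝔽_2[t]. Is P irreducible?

Check for roots in 𝔽_2: P(0) = 0 → root; P(1) = 0 → root.
P(0) = 0, so (t) divides P(t); P is reducible.

No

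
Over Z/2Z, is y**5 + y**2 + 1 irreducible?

Yes

Write m(y) = y**5 + y**2 + 1.
Check for roots in Z/2Z: m(0) = 1; m(1) = 1.
No roots, so no linear factors.
Monic irreducibles of degree 2 over GF(2): y**2 + y + 1.
None of them divide m (all give nonzero remainder).
No irreducible factor of degree ≤ 2 exists, so m is irreducible over GF(2).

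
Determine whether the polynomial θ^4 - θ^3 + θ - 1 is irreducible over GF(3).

No

Write h(θ) = θ^4 - θ^3 + θ - 1.
Check for roots in GF(3): h(0) = 2; h(1) = 0 → root; h(2) = 0 → root.
h(1) = 0, so (θ − 1) divides h(θ); h is reducible.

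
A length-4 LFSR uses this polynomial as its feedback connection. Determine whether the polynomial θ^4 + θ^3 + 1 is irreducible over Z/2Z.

Write m(θ) = θ^4 + θ^3 + 1.
Check for roots in Z/2Z: m(0) = 1; m(1) = 1.
No roots, so no linear factors.
Monic irreducibles of degree 2 over GF(2): θ^2 + θ + 1.
None of them divide m (all give nonzero remainder).
No irreducible factor of degree ≤ 2 exists, so m is irreducible over GF(2).

Yes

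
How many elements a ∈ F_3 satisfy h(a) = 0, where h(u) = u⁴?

1

Evaluate at each of the 3 elements of F_3:
h(0) = 0 → root; h(1) = 1; h(2) = 1.
Roots: {0}.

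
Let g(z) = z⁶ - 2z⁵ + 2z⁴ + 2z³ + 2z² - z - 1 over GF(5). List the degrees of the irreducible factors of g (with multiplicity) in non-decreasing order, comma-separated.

Roots in GF(5): g(0) = 4; g(1) = 3; g(2) = 3; g(3) = 3; g(4) = 0 → root.
Linear factors from roots: (z + 1).
Complete factorization: g(z) = (z + 1)·(z² - z + 2)·(z³ - 2z² + z + 2).
Factor degrees with multiplicity: 1 + 2 + 3 = 6.

1, 2, 3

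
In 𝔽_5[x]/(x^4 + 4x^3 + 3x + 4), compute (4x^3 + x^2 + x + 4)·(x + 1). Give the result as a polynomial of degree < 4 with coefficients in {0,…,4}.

Multiply in 𝔽_5[x]: (4x^3 + x^2 + x + 4)·(x + 1) = 4x^4 + 2x^2 + 4.
Reduce using x^4 ≡ x^3 + 2x + 1 (mod x^4 + 4x^3 + 3x + 4).
Reduced: 4x^3 + 2x^2 + 3x + 3.

4x^3 + 2x^2 + 3x + 3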